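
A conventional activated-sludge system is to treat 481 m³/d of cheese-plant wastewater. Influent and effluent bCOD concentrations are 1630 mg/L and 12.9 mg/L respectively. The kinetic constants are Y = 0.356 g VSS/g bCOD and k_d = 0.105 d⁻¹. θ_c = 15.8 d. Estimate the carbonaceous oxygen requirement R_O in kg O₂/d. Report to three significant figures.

Observed yield with endogenous decay: Y_obs = Y / (1 + k_d·θ_c) = 0.356 / (1 + 0.105 × 15.8) = 0.356 / 2.659 = 0.1339 g VSS/g bCOD.
Mass of bCOD removed per day: Q(S₀ − S) = 481 × 1617 g/m³ = 777.8 kg/d.
Biomass synthesised: P_X = Y_obs × 777.8 = 104.1 kg VSS/d.
Carbonaceous O₂ demand = substrate oxidised − cell-mass equivalent = 777.8 − 1.42 × 104.1 = 629.9 kg O₂/d.

R_O ≈ 630 kg O₂/d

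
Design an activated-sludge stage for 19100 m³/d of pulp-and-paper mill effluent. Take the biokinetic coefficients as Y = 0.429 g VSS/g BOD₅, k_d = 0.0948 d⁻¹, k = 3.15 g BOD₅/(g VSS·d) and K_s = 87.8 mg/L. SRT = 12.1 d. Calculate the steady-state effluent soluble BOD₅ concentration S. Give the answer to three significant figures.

S ≈ 13.3 mg/L

Effluent substrate depends only on kinetics and SRT: S = K_s(1 + k_d θ_c) / [θ_c(Yk − k_d) − 1] = 87.8 × (1 + 0.0948 × 12.1) / [12.1 × (0.429 × 3.15 − 0.0948) − 1] = 188.5 / 14.20 = 13.27 mg/L.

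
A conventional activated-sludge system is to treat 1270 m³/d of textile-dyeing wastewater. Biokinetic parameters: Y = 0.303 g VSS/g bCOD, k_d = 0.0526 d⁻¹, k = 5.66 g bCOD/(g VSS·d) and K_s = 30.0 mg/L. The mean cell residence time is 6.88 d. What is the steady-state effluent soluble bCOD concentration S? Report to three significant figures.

S ≈ 3.91 mg/L

Effluent substrate depends only on kinetics and SRT: S = K_s(1 + k_d θ_c) / [θ_c(Yk − k_d) − 1] = 30.0 × (1 + 0.0526 × 6.88) / [6.88 × (0.303 × 5.66 − 0.0526) − 1] = 40.86 / 10.44 = 3.915 mg/L.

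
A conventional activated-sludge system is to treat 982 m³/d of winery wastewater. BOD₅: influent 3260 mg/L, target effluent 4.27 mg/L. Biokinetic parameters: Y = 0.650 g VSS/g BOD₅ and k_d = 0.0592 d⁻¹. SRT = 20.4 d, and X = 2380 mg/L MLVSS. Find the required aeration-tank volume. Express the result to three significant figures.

Steady-state biomass mass balance: V·X·(1 + k_d·θ_c) = Y·Q·(S₀ − S)·θ_c, so V = 0.650 × 982 × (3260 − 4.27) × 20.4 / [2380 × (1 + 0.0592 × 20.4)] = 4.24×10^7 / 5254 = 8068 m³.

V ≈ 8070 m³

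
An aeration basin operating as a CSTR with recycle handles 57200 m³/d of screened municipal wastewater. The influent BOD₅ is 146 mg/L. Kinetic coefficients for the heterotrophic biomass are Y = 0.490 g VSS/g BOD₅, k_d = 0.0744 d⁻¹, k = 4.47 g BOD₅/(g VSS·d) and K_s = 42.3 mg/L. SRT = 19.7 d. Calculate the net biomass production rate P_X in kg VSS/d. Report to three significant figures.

P_X ≈ 1630 kg VSS/d

For a completely mixed reactor with recycle the Lawrence–McCarty relation gives S = K_s·(1 + k_d·θ_c) / [θ_c·(Y·k − k_d) − 1] = 42.3 × (1 + 0.0744 × 19.7) / [19.7 × (0.490 × 4.47 − 0.0744) − 1] = 104.3 / 40.68 = 2.564 mg/L.
Observed yield with endogenous decay: Y_obs = Y / (1 + k_d·θ_c) = 0.490 / (1 + 0.0744 × 19.7) = 0.490 / 2.466 = 0.1987 g VSS/g BOD₅.
Substrate removed = Q·(S₀ − S) = 57200 m³/d × (146 − 2.56) g/m³ = 8.2×10^6 g/d = 8205 kg/d.
P_X = Y_obs · Q(S₀ − S) = 0.1987 × 8205 = 1631 kg VSS/d.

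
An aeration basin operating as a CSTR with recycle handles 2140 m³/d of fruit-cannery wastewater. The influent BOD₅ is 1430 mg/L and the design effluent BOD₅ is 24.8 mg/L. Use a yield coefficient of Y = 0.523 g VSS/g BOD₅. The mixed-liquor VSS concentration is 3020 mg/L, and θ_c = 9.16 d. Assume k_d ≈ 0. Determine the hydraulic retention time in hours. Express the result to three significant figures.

With k_d = 0 the design equation reduces to V = Y Q (S₀−S) θ_c / X = 0.523 × 2140 × (1430 − 24.8) × 9.16 / 3020 = 4770 m³.
τ = V/Q = 4770/2140 = 2.229 d, or 53.50 h.

τ ≈ 53.5 h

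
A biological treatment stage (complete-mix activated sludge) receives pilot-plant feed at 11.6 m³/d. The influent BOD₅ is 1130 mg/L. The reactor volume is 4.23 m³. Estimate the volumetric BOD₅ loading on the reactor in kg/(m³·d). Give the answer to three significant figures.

L_v ≈ 3.10 kg BOD₅/(m³·d)

Volumetric loading L_v = Q·S₀ / V = 11.6 × 1130 g/m³ / 4.230 m³ = 3099 g/(m³·d) = 3.099 kg BOD₅/(m³·d).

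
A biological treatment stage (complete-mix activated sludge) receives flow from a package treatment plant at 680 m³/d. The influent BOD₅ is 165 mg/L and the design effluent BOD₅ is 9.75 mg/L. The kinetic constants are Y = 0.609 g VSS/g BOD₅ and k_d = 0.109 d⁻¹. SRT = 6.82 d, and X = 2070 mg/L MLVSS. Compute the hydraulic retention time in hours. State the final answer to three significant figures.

τ ≈ 4.29 h

Rearranging the biomass balance for a CMAS with decay, V = Y·Q·ΔS·θ_c / [X·(1+k_d θ_c)] = 0.609 × 680 × (165 − 9.75) × 6.82 / [2070 × (1 + 0.109 × 6.82)] = 4.38×10^5 / 3609 = 121.5 m³.
HRT = V/Q = 121.5 m³ / 680 m³·d⁻¹ = 0.1787 d × 24 = 4.288 h.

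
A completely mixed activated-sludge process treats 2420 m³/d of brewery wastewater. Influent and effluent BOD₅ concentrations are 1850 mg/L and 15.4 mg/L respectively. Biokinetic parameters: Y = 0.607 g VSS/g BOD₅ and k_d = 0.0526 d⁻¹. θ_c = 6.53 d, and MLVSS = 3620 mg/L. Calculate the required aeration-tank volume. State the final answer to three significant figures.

From the SRT design equation V = Y Q (S₀−S) θ_c / [X (1 + k_d θ_c)] = 0.607 × 2420 × (1850 − 15.4) × 6.53 / [3620 × (1 + 0.0526 × 6.53)] = 1.76×10^7 / 4863 = 3618 m³.

V ≈ 3620 m³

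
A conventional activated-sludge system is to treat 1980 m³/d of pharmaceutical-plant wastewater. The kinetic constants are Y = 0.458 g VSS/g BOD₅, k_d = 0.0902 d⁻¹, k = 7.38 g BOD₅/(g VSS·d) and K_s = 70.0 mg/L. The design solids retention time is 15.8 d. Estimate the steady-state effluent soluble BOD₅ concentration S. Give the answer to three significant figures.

S ≈ 3.33 mg/L

Effluent substrate depends only on kinetics and SRT: S = K_s(1 + k_d θ_c) / [θ_c(Yk − k_d) − 1] = 70.0 × (1 + 0.0902 × 15.8) / [15.8 × (0.458 × 7.38 − 0.0902) − 1] = 169.8 / 50.98 = 3.330 mg/L.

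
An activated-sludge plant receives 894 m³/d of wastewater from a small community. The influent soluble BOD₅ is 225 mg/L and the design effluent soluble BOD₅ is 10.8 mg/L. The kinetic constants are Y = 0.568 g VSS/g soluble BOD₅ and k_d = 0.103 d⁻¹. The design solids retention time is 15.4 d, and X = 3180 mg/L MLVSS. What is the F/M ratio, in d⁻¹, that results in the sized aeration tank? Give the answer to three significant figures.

From the SRT design equation V = Y Q (S₀−S) θ_c / [X (1 + k_d θ_c)] = 0.568 × 894 × (225 − 10.8) × 15.4 / [3180 × (1 + 0.103 × 15.4)] = 1.68×10^6 / 8224 = 203.7 m³.
Food-to-microorganism ratio F/M = Q S₀ / (V X) = 894 × 225 / (203.7 × 3180) = 0.3106 d⁻¹.

F/M ≈ 0.311 d⁻¹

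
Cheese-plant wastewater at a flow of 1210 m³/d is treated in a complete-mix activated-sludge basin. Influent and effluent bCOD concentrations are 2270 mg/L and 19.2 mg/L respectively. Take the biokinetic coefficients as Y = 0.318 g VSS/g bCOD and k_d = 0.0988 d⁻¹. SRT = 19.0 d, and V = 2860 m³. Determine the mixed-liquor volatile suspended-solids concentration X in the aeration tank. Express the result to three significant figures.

X ≈ 2000 mg/L

Solving the biomass balance for X: X = Y Q (S₀−S) θ_c / [V (1+k_d θ_c)] = 0.318 × 1210 × (2270 − 19.2) × 19.0 / [2860 × (1 + 0.0988 × 19.0)] = 2000 mg/L.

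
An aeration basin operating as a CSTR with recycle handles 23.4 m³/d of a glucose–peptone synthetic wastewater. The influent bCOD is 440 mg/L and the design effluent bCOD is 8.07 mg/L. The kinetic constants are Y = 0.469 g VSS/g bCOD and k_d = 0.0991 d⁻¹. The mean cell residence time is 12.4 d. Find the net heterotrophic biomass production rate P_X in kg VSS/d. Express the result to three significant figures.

P_X ≈ 2.13 kg VSS/d

The observed yield is Y_obs = Y/(1 + k_d·θ_c) = 0.469 / (1 + 0.0991 × 12.4) = 0.469 / 2.229 = 0.2104 g VSS per g bCOD removed.
Substrate removed = Q·(S₀ − S) = 23.4 m³/d × (440 − 8.07) g/m³ = 1.01×10^4 g/d = 10.11 kg/d.
Net biomass production P_X = Y_obs × Q·(S₀ − S) = 0.2104 × 10.11 = 2.127 kg VSS/d.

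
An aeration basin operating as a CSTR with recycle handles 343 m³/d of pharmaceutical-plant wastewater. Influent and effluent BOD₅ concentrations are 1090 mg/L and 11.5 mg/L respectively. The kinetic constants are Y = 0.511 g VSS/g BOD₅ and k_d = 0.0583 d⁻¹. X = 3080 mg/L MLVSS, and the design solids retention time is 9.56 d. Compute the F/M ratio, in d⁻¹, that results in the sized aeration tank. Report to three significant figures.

Steady-state biomass mass balance: V·X·(1 + k_d·θ_c) = Y·Q·(S₀ − S)·θ_c, so V = 0.511 × 343 × (1090 − 11.5) × 9.56 / [3080 × (1 + 0.0583 × 9.56)] = 1.81×10^6 / 4797 = 376.8 m³.
Food-to-microorganism ratio F/M = Q S₀ / (V X) = 343 × 1090 / (376.8 × 3080) = 0.3222 d⁻¹.

F/M ≈ 0.322 d⁻¹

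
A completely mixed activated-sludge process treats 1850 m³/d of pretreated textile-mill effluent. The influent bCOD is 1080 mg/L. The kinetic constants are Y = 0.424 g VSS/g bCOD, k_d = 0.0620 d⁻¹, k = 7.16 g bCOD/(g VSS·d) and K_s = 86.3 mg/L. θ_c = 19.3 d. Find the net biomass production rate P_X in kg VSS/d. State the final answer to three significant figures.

From the Monod/SRT balance for a CMAS, S = K_s·(1+k_d θ_c)/[θ_c·(Y k − k_d) − 1] = 86.3 × (1 + 0.0620 × 19.3) / [19.3 × (0.424 × 7.16 − 0.0620) − 1] = 189.6 / 56.40 = 3.361 mg/L.
Observed yield with endogenous decay: Y_obs = Y / (1 + k_d·θ_c) = 0.424 / (1 + 0.0620 × 19.3) = 0.424 / 2.197 = 0.1930 g VSS/g bCOD.
Substrate removed = Q·(S₀ − S) = 1850 m³/d × (1080 − 3.36) g/m³ = 1.99×10^6 g/d = 1992 kg/d.
So the net sludge growth is P_X = 0.1930 × 1992 = 384.5 kg VSS/d.

P_X ≈ 384 kg VSS/d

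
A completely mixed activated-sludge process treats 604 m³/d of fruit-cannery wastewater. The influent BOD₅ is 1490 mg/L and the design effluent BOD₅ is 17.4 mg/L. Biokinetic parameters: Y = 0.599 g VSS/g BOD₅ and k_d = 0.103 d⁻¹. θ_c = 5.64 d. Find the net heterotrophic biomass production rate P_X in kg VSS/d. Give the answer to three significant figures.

P_X ≈ 337 kg VSS/d

Correct the yield for decay: Y_obs = Y/(1 + k_d θ_c) = 0.599 / (1 + 0.103 × 5.64) = 0.599 / 1.581 = 0.3789.
ΔS = 1490 − 17.4 = 1473 mg/L, so the substrate removal rate is 604 × 1473/1000 = 889.5 kg BOD₅/d.
Net biomass production P_X = Y_obs × Q·(S₀ − S) = 0.3789 × 889.5 = 337.0 kg VSS/d.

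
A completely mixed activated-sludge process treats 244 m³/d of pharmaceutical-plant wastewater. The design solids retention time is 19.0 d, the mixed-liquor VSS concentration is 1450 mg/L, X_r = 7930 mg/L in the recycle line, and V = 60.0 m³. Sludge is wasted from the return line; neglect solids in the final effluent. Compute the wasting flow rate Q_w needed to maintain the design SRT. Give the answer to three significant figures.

Q_w ≈ 0.577 m³/d

θ_c = V·X/(Q_w·X_r) when wasting from the recycle, so Q_w = V·X/(θ_c·X_r) = 60.00 × 1450 / (19.0 × 7930) = 0.5774 m³/d.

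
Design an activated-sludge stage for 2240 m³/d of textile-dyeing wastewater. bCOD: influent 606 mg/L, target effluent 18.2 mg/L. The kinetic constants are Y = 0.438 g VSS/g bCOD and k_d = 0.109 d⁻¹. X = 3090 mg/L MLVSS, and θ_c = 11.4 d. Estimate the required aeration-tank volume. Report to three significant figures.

V ≈ 949 m³

From the SRT design equation V = Y Q (S₀−S) θ_c / [X (1 + k_d θ_c)] = 0.438 × 2240 × (606 − 18.2) × 11.4 / [3090 × (1 + 0.109 × 11.4)] = 6.57×10^6 / 6930 = 948.7 m³.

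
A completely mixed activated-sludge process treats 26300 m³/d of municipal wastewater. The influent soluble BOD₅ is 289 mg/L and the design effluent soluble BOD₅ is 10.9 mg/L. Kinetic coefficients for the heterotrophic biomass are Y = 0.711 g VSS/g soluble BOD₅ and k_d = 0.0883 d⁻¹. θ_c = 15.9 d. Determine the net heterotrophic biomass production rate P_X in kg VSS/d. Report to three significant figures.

P_X ≈ 2160 kg VSS/d

Correct the yield for decay: Y_obs = Y/(1 + k_d θ_c) = 0.711 / (1 + 0.0883 × 15.9) = 0.711 / 2.404 = 0.2958.
Mass of soluble BOD₅ removed per day: Q(S₀ − S) = 26300 × 278.1 g/m³ = 7314 kg/d.
P_X = Y_obs · Q(S₀ − S) = 0.2958 × 7314 = 2163 kg VSS/d.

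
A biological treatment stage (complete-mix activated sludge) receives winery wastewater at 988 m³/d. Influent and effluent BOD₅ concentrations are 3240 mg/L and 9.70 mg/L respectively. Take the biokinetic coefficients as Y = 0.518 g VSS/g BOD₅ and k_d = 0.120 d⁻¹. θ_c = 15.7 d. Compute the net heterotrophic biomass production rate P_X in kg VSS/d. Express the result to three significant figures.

P_X ≈ 573 kg VSS/d

Y_obs = Y / (1 + k_d θ_c) = 0.518 / (1 + 0.120 × 15.7) = 0.518 / 2.884 = 0.1796.
Substrate removed = Q·(S₀ − S) = 988 m³/d × (3240 − 9.70) g/m³ = 3.19×10^6 g/d = 3192 kg/d.
Biomass produced: P_X = Y_obs·Q·ΔS = 0.1796 × 3192 ≈ 573.2 kg VSS/d.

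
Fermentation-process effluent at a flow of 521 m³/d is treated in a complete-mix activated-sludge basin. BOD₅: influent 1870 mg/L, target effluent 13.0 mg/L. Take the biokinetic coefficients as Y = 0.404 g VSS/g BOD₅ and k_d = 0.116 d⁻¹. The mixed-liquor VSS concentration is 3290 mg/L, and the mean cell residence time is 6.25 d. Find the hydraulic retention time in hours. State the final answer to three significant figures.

Rearranging the biomass balance for a CMAS with decay, V = Y·Q·ΔS·θ_c / [X·(1+k_d θ_c)] = 0.404 × 521 × (1870 − 13.0) × 6.25 / [3290 × (1 + 0.116 × 6.25)] = 2.44×10^6 / 5675 = 430.5 m³.
HRT = V/Q = 430.5 m³ / 521 m³·d⁻¹ = 0.8262 d × 24 = 19.83 h.

τ ≈ 19.8 h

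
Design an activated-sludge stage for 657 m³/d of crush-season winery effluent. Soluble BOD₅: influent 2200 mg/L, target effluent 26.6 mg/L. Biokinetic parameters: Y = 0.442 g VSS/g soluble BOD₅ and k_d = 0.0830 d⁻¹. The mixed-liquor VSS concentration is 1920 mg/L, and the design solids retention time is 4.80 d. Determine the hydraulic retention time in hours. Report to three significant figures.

Steady-state biomass mass balance: V·X·(1 + k_d·θ_c) = Y·Q·(S₀ − S)·θ_c, so V = 0.442 × 657 × (2200 − 26.6) × 4.80 / [1920 × (1 + 0.0830 × 4.80)] = 3.03×10^6 / 2685 = 1128 m³.
τ = V/Q = 1128/657 = 1.717 d, or 41.22 h.

τ ≈ 41.2 h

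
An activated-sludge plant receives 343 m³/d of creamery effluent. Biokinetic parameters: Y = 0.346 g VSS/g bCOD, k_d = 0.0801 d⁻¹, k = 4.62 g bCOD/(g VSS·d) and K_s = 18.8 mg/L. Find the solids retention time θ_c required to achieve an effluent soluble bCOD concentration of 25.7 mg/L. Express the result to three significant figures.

At the target effluent, Y k S/(K_s+S) = 0.346×4.62×25.7/44.50 = 0.9232 d⁻¹.
θ_c = 1/(μ − k_d) = 1/(0.9232 − 0.0801) = 1/0.8431 = 1.186 d.

θ_c ≈ 1.19 d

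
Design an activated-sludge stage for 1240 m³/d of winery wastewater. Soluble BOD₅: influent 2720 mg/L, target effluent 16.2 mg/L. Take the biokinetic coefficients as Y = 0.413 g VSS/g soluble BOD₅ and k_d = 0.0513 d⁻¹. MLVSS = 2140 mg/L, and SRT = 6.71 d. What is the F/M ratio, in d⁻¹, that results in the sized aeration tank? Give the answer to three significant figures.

F/M ≈ 0.488 d⁻¹

From the SRT design equation V = Y Q (S₀−S) θ_c / [X (1 + k_d θ_c)] = 0.413 × 1240 × (2720 − 16.2) × 6.71 / [2140 × (1 + 0.0513 × 6.71)] = 9.29×10^6 / 2877 = 3230 m³.
Food-to-microorganism ratio F/M = Q S₀ / (V X) = 1240 × 2720 / (3230 × 2140) = 0.4880 d⁻¹.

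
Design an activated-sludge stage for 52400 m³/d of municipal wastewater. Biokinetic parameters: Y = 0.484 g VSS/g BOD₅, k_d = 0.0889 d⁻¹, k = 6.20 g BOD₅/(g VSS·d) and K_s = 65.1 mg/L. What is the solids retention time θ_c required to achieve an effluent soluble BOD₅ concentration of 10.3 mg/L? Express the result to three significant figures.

At the target effluent, Y k S/(K_s+S) = 0.484×6.20×10.3/75.40 = 0.4099 d⁻¹.
Then 1/θ_c = μ − k_d = 0.4099 − 0.0889 = 0.3210 d⁻¹, giving θ_c = 3.115 d.

θ_c ≈ 3.12 d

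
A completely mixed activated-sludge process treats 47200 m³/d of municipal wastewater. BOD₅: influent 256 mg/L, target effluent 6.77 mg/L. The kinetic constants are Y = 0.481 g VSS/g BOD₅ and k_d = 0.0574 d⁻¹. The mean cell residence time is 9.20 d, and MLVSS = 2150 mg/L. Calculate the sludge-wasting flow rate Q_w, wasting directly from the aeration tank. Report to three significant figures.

Q_w ≈ 1720 m³/d

From the SRT design equation V = Y Q (S₀−S) θ_c / [X (1 + k_d θ_c)] = 0.481 × 47200 × (256 − 6.77) × 9.20 / [2150 × (1 + 0.0574 × 9.20)] = 5.21×10^7 / 3285 = 15845 m³.
For wasting at MLVSS concentration, Q_w = V/θ_c = 15845/9.20 = 1722 m³/d.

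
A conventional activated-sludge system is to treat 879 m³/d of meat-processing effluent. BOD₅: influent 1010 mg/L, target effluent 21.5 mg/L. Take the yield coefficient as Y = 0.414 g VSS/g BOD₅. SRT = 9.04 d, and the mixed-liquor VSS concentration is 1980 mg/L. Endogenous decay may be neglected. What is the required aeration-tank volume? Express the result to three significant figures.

Biomass mass balance (decay neglected): V·X = Y·Q·(S₀ − S)·θ_c, so V = 0.414 × 879 × (1010 − 21.5) × 9.04 / 1980 = 1642 m³.

V ≈ 1640 m³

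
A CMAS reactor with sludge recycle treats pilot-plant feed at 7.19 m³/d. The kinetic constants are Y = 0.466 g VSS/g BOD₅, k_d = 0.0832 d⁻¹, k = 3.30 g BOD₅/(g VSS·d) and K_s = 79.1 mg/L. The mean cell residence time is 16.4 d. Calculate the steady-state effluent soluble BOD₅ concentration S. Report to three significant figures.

For a completely mixed reactor with recycle the Lawrence–McCarty relation gives S = K_s·(1 + k_d·θ_c) / [θ_c·(Y·k − k_d) − 1] = 79.1 × (1 + 0.0832 × 16.4) / [16.4 × (0.466 × 3.30 − 0.0832) − 1] = 187.0 / 22.86 = 8.183 mg/L.

S ≈ 8.18 mg/L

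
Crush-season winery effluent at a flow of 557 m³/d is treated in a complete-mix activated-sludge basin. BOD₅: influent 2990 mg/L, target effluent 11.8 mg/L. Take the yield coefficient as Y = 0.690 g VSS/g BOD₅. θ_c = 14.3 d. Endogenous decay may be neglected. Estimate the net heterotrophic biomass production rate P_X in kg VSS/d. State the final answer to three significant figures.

With endogenous decay neglected, the observed yield equals the true yield: Y_obs = Y = 0.690 g VSS/g BOD₅.
ΔS = 2990 − 11.8 = 2978 mg/L, so the substrate removal rate is 557 × 2978/1000 = 1659 kg BOD₅/d.
Biomass produced: P_X = Y_obs·Q·ΔS = 0.6900 × 1659 ≈ 1145 kg VSS/d.

P_X ≈ 1140 kg VSS/d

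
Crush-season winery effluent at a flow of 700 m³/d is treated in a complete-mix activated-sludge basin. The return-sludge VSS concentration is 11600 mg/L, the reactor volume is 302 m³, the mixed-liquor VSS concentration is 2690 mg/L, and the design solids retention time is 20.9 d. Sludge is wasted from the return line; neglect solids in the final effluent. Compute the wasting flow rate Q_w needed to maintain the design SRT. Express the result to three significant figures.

θ_c = V·X/(Q_w·X_r) when wasting from the recycle, so Q_w = V·X/(θ_c·X_r) = 302.0 × 2690 / (20.9 × 11600) = 3.351 m³/d.

Q_w ≈ 3.35 m³/d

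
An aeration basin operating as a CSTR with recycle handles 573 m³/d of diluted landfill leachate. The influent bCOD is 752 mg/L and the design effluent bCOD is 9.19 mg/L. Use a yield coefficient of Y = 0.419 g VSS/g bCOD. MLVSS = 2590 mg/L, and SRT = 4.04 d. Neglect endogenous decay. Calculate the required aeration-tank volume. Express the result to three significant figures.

Biomass mass balance (decay neglected): V·X = Y·Q·(S₀ − S)·θ_c, so V = 0.419 × 573 × (752 − 9.19) × 4.04 / 2590 = 278.2 m³.

V ≈ 278 m³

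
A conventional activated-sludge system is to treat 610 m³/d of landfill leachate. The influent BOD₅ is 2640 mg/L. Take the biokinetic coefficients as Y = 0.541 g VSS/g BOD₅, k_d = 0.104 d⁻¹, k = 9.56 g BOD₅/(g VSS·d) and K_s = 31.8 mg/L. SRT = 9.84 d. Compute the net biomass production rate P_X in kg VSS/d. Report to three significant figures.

P_X ≈ 430 kg VSS/d

For a completely mixed reactor with recycle the Lawrence–McCarty relation gives S = K_s·(1 + k_d·θ_c) / [θ_c·(Y·k − k_d) − 1] = 31.8 × (1 + 0.104 × 9.84) / [9.84 × (0.541 × 9.56 − 0.104) − 1] = 64.34 / 48.87 = 1.317 mg/L.
Observed yield with endogenous decay: Y_obs = Y / (1 + k_d·θ_c) = 0.541 / (1 + 0.104 × 9.84) = 0.541 / 2.023 = 0.2674 g VSS/g BOD₅.
ΔS = 2640 − 1.32 = 2639 mg/L, so the substrate removal rate is 610 × 2639/1000 = 1610 kg BOD₅/d.
Net biomass production P_X = Y_obs × Q·(S₀ − S) = 0.2674 × 1610 = 430.4 kg VSS/d.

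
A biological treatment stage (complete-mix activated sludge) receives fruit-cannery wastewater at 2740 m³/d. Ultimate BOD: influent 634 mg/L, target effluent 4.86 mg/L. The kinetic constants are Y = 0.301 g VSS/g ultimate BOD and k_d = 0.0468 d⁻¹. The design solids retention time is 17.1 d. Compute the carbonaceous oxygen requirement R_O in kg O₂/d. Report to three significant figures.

Y_obs = Y / (1 + k_d θ_c) = 0.301 / (1 + 0.0468 × 17.1) = 0.301 / 1.800 = 0.1672.
Substrate removed = Q·(S₀ − S) = 2740 m³/d × (634 − 4.86) g/m³ = 1.72×10^6 g/d = 1724 kg/d.
P_X = Y_obs·Q·(S₀ − S) = 0.1672 × 1724 = 288.2 kg VSS/d.
R_O = Q·(S₀ − S) − 1.42·P_X = 1724 − 1.42 × 288.2 = 1315 kg O₂/d.

R_O ≈ 1310 kg O₂/d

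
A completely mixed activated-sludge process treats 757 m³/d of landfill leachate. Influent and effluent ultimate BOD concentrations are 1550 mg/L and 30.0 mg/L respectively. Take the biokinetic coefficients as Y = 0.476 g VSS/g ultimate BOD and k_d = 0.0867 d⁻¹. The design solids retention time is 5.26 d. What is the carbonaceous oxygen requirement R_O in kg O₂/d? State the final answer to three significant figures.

R_O ≈ 616 kg O₂/d

Y_obs = Y / (1 + k_d θ_c) = 0.476 / (1 + 0.0867 × 5.26) = 0.476 / 1.456 = 0.3269.
Substrate removed = Q·(S₀ − S) = 757 m³/d × (1550 − 30.0) g/m³ = 1.15×10^6 g/d = 1151 kg/d.
Biomass synthesised: P_X = Y_obs × 1151 = 376.2 kg VSS/d.
R_O = Q·ΔS − 1.42 P_X = 1151 − 534.1 = 616.5 kg O₂/d.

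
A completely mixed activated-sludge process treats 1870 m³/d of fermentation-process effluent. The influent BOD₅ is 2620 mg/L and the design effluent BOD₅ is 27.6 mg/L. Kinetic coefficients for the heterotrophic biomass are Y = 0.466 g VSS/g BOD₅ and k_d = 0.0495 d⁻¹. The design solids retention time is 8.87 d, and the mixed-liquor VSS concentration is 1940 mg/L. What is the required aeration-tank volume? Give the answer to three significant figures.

From the SRT design equation V = Y Q (S₀−S) θ_c / [X (1 + k_d θ_c)] = 0.466 × 1870 × (2620 − 27.6) × 8.87 / [1940 × (1 + 0.0495 × 8.87)] = 2×10^7 / 2792 = 7177 m³.

V ≈ 7180 m³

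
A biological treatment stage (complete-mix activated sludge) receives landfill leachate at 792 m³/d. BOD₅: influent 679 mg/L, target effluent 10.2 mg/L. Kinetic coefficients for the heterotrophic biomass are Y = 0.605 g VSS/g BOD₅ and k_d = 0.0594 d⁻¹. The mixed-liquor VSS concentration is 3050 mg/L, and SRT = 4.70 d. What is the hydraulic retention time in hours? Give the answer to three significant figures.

τ ≈ 11.7 h

Rearranging the biomass balance for a CMAS with decay, V = Y·Q·ΔS·θ_c / [X·(1+k_d θ_c)] = 0.605 × 792 × (679 − 10.2) × 4.70 / [3050 × (1 + 0.0594 × 4.70)] = 1.51×10^6 / 3901 = 386.0 m³.
HRT = V/Q = 386.0 m³ / 792 m³·d⁻¹ = 0.4874 d × 24 = 11.70 h.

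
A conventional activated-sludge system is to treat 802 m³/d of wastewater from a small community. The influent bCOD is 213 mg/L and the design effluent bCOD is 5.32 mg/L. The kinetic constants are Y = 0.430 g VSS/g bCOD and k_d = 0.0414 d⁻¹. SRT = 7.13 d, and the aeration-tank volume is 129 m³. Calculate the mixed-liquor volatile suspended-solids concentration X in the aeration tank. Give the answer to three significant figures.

X ≈ 3060 mg/L

X = Y·Q·ΔS·θ_c / [V·(1 + k_d θ_c)] = 0.430 × 802 × (213 − 5.32) × 7.13 / [129 × (1 + 0.0414 × 7.13)] = 3056 mg/L.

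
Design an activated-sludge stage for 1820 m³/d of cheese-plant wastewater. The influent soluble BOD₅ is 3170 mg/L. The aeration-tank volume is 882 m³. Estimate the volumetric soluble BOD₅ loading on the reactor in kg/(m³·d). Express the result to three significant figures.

L_v ≈ 6.54 kg soluble BOD₅/(m³·d)

Volumetric loading L_v = Q·S₀ / V = 1820 × 3170 g/m³ / 882.0 m³ = 6541 g/(m³·d) = 6.541 kg soluble BOD₅/(m³·d).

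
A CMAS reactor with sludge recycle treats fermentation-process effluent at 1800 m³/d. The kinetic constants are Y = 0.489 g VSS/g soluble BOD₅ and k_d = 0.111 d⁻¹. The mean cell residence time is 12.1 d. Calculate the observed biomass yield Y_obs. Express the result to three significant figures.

Y_obs = Y / (1 + k_d θ_c) = 0.489 / (1 + 0.111 × 12.1) = 0.489 / 2.343 = 0.2087.

Y_obs ≈ 0.209 g VSS/g soluble BOD₅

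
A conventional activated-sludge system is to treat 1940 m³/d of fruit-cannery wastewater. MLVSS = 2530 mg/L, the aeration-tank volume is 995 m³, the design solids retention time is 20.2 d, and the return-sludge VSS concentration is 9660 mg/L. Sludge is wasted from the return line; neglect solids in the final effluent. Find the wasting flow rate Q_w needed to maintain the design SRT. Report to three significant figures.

Q_w = (V·X)/(θ_c X_r) = 995.0 × 2530 / (20.2 × 9660) = 12.90 m³/d.

Q_w ≈ 12.9 m³/d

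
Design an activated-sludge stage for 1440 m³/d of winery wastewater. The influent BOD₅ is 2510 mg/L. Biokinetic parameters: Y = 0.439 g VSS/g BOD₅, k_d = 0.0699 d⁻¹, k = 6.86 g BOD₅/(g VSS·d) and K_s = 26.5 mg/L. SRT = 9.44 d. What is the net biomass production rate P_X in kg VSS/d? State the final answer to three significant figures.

P_X ≈ 955 kg VSS/d

For a completely mixed reactor with recycle the Lawrence–McCarty relation gives S = K_s·(1 + k_d·θ_c) / [θ_c·(Y·k − k_d) − 1] = 26.5 × (1 + 0.0699 × 9.44) / [9.44 × (0.439 × 6.86 − 0.0699) − 1] = 43.99 / 26.77 = 1.643 mg/L.
Y_obs = Y / (1 + k_d θ_c) = 0.439 / (1 + 0.0699 × 9.44) = 0.439 / 1.660 = 0.2645.
Mass of BOD₅ removed per day: Q(S₀ − S) = 1440 × 2508 g/m³ = 3612 kg/d.
P_X = Y_obs · Q(S₀ − S) = 0.2645 × 3612 = 955.3 kg VSS/d.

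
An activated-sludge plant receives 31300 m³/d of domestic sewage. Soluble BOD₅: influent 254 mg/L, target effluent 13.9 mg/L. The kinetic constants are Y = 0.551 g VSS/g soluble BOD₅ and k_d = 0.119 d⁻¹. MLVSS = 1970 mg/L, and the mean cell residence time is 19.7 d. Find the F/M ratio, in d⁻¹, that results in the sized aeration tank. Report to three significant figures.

From the SRT design equation V = Y Q (S₀−S) θ_c / [X (1 + k_d θ_c)] = 0.551 × 31300 × (254 − 13.9) × 19.7 / [1970 × (1 + 0.119 × 19.7)] = 8.16×10^7 / 6588 = 12382 m³.
F/M = Q·S₀ / (V·X) = 31300 × 254 / (12382 × 1970) = 0.3259 g soluble BOD₅·(g VSS·d)⁻¹.

F/M ≈ 0.326 d⁻¹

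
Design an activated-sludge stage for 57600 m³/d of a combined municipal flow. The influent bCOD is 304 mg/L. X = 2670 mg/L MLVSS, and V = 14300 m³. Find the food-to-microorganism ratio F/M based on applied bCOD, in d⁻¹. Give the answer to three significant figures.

F/M ≈ 0.459 d⁻¹

F/M = Q·S₀ / (V·X) = 57600 × 304 / (14300 × 2670) = 0.4586 g bCOD·(g VSS·d)⁻¹.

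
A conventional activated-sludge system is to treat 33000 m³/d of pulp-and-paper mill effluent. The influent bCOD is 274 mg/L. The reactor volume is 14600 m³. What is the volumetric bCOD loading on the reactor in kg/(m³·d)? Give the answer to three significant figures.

Applied bCOD load per unit volume = Q·S₀/V = (33000 × 274/1000)/14600 = 0.6193 kg bCOD·m⁻³·d⁻¹.

L_v ≈ 0.619 kg bCOD/(m³·d)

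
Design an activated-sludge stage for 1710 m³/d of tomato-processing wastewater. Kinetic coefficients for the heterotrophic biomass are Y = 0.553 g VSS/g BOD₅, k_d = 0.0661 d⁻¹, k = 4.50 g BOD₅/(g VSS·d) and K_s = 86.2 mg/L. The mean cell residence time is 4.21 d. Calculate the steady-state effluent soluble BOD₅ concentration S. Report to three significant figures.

For a completely mixed reactor with recycle the Lawrence–McCarty relation gives S = K_s·(1 + k_d·θ_c) / [θ_c·(Y·k − k_d) − 1] = 86.2 × (1 + 0.0661 × 4.21) / [4.21 × (0.553 × 4.50 − 0.0661) − 1] = 110.2 / 9.198 = 11.98 mg/L.

S ≈ 12.0 mg/L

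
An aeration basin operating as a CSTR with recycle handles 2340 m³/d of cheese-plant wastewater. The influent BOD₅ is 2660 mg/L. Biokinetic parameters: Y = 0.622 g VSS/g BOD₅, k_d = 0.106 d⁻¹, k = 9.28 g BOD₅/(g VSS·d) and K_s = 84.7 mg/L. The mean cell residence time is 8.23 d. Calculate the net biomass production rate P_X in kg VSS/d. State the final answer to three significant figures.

P_X ≈ 2070 kg VSS/d

Effluent substrate depends only on kinetics and SRT: S = K_s(1 + k_d θ_c) / [θ_c(Yk − k_d) − 1] = 84.7 × (1 + 0.106 × 8.23) / [8.23 × (0.622 × 9.28 − 0.106) − 1] = 158.6 / 45.63 = 3.475 mg/L.
Y_obs = Y / (1 + k_d θ_c) = 0.622 / (1 + 0.106 × 8.23) = 0.622 / 1.872 = 0.3322.
Q·(S₀ − S) = 2340 × (2660 − 3.48) × 10⁻³ = 6216 kg/d removed.
P_X = Y_obs · Q(S₀ − S) = 0.3322 × 6216 = 2065 kg VSS/d.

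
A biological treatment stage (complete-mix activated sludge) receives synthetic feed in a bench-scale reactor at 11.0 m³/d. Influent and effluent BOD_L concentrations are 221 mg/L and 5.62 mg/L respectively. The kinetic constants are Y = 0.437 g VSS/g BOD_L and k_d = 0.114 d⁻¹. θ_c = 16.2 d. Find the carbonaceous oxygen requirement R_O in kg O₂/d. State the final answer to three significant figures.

R_O ≈ 1.85 kg O₂/d

Observed yield with endogenous decay: Y_obs = Y / (1 + k_d·θ_c) = 0.437 / (1 + 0.114 × 16.2) = 0.437 / 2.847 = 0.1535 g VSS/g BOD_L.
Mass of BOD_L removed per day: Q(S₀ − S) = 11.0 × 215.4 g/m³ = 2.369 kg/d.
Net sludge production P_X = 0.1535 × 2.369 = 0.3637 kg VSS/d.
R_O = Q·(S₀ − S) − 1.42·P_X = 2.369 − 1.42 × 0.3637 = 1.853 kg O₂/d.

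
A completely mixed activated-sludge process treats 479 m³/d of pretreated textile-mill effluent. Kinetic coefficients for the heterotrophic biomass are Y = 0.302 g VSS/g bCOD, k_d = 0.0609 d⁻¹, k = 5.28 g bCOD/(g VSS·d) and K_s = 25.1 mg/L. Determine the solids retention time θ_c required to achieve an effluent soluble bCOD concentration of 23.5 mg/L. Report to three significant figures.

Specific growth rate at S = 23.5 mg/L: μ = YkS/(K_s+S) = 0.302·5.28·23.5/(25.1+23.5) = 0.7710 d⁻¹.
Then 1/θ_c = μ − k_d = 0.7710 − 0.0609 = 0.7101 d⁻¹, giving θ_c = 1.408 d.

θ_c ≈ 1.41 d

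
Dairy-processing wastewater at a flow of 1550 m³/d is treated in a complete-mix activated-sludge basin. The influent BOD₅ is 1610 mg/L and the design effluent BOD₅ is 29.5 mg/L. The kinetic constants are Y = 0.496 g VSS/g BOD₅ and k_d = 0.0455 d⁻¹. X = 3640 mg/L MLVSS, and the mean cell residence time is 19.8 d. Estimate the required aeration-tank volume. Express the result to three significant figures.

Steady-state biomass mass balance: V·X·(1 + k_d·θ_c) = Y·Q·(S₀ − S)·θ_c, so V = 0.496 × 1550 × (1610 − 29.5) × 19.8 / [3640 × (1 + 0.0455 × 19.8)] = 2.41×10^7 / 6919 = 3477 m³.

V ≈ 3480 m³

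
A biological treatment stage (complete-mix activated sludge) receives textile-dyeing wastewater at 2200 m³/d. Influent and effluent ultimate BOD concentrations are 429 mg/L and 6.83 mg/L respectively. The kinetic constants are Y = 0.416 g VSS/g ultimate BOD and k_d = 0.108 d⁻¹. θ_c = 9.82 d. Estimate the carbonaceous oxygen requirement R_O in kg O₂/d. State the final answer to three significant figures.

Correct the yield for decay: Y_obs = Y/(1 + k_d θ_c) = 0.416 / (1 + 0.108 × 9.82) = 0.416 / 2.061 = 0.2019.
Q·(S₀ − S) = 2200 × (429 − 6.83) × 10⁻³ = 928.8 kg/d removed.
P_X = Y_obs·Q·(S₀ − S) = 0.2019 × 928.8 = 187.5 kg VSS/d.
R_O = Q·ΔS − 1.42 P_X = 928.8 − 266.3 = 662.5 kg O₂/d.

R_O ≈ 663 kg O₂/d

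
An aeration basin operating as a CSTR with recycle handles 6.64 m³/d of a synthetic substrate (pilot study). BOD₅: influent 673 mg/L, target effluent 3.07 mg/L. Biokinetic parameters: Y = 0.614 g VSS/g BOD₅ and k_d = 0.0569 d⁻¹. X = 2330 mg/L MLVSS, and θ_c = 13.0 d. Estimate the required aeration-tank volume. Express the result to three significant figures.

Steady-state biomass mass balance: V·X·(1 + k_d·θ_c) = Y·Q·(S₀ − S)·θ_c, so V = 0.614 × 6.64 × (673 − 3.07) × 13.0 / [2330 × (1 + 0.0569 × 13.0)] = 3.55×10^4 / 4054 = 8.759 m³.

V ≈ 8.76 m³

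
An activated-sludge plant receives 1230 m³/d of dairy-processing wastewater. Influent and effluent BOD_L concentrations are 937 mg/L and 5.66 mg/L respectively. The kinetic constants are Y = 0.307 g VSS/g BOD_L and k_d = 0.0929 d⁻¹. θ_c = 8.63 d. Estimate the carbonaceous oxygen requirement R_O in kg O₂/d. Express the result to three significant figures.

Correct the yield for decay: Y_obs = Y/(1 + k_d θ_c) = 0.307 / (1 + 0.0929 × 8.63) = 0.307 / 1.802 = 0.1704.
ΔS = 937 − 5.66 = 931.3 mg/L, so the substrate removal rate is 1230 × 931.3/1000 = 1146 kg BOD_L/d.
P_X = Y_obs·Q·(S₀ − S) = 0.1704 × 1146 = 195.2 kg VSS/d.
Carbonaceous O₂ demand = substrate oxidised − cell-mass equivalent = 1146 − 1.42 × 195.2 = 868.4 kg O₂/d.

R_O ≈ 868 kg O₂/d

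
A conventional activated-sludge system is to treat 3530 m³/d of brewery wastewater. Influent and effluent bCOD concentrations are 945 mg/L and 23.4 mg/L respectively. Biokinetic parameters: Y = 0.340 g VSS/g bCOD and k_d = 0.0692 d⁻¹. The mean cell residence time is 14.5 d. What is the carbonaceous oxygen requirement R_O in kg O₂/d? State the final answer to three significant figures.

R_O ≈ 2470 kg O₂/d

The observed yield is Y_obs = Y/(1 + k_d·θ_c) = 0.340 / (1 + 0.0692 × 14.5) = 0.340 / 2.003 = 0.1697 g VSS per g bCOD removed.
Mass of bCOD removed per day: Q(S₀ − S) = 3530 × 921.6 g/m³ = 3253 kg/d.
P_X = Y_obs·Q·(S₀ − S) = 0.1697 × 3253 = 552.1 kg VSS/d.
Carbonaceous O₂ demand = substrate oxidised − cell-mass equivalent = 3253 − 1.42 × 552.1 = 2469 kg O₂/d.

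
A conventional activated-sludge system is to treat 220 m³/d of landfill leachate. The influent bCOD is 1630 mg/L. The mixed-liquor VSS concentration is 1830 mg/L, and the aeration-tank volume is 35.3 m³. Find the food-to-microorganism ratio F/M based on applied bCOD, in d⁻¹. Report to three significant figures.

Food-to-microorganism ratio F/M = Q S₀ / (V X) = 220 × 1630 / (35.30 × 1830) = 5.551 d⁻¹.

F/M ≈ 5.55 d⁻¹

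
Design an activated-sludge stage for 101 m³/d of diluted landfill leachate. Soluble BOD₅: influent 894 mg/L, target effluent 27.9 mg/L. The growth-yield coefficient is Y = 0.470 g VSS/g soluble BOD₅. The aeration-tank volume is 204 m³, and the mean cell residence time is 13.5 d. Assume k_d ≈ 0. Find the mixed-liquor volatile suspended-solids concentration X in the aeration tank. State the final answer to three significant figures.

Without decay, X = Y Q (S₀−S) θ_c / V = 0.470 × 101 × (894 − 27.9) × 13.5 / 204 = 2721 mg/L.

X ≈ 2720 mg/L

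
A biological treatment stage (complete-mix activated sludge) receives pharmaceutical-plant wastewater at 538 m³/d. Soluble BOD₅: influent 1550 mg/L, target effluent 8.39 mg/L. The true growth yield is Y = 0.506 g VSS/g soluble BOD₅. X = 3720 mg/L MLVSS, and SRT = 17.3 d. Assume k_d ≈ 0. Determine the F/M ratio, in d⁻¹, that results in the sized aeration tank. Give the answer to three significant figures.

F/M ≈ 0.115 d⁻¹

V·X = Y·Q·ΔS·θ_c gives V = 0.506 × 538 × (1550 − 8.39) × 17.3 / 3720 = 1952 m³.
F/M = Q·S₀ / (V·X) = 538 × 1550 / (1952 × 3720) = 0.1149 g soluble BOD₅·(g VSS·d)⁻¹.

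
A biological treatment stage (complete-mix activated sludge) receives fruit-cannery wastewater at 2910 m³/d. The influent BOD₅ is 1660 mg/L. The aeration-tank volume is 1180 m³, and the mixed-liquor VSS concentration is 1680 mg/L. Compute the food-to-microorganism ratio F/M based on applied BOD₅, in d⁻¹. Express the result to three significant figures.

F/M = applied load / biomass = Q·S₀/(V·X) = 2910 × 1660 / (1180 × 1680) = 2.437 d⁻¹.

F/M ≈ 2.44 d⁻¹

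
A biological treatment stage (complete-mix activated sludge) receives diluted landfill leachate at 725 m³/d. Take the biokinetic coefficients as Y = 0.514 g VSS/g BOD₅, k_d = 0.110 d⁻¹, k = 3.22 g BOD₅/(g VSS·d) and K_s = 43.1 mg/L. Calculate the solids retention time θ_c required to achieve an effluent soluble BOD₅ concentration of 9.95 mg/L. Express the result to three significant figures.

θ_c ≈ 4.99 d

From 1/θ_c = Y·k·S/(K_s + S) − k_d: Y·k·S/(K_s+S) = 0.514 × 3.22 × 9.95 / (43.1 + 9.95) = 0.3104 d⁻¹.
1/θ_c = 0.3104 − 0.110 = 0.2004 d⁻¹, so θ_c = 4.989 d.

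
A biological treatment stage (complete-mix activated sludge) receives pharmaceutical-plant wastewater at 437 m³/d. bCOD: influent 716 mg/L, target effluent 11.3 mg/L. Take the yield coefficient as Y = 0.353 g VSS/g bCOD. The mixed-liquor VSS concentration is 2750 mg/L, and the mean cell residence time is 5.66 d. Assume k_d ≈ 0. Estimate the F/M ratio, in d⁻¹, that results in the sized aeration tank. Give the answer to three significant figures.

V·X = Y·Q·ΔS·θ_c gives V = 0.353 × 437 × (716 − 11.3) × 5.66 / 2750 = 223.7 m³.
F/M = applied load / biomass = Q·S₀/(V·X) = 437 × 716 / (223.7 × 2750) = 0.5085 d⁻¹.

F/M ≈ 0.509 d⁻¹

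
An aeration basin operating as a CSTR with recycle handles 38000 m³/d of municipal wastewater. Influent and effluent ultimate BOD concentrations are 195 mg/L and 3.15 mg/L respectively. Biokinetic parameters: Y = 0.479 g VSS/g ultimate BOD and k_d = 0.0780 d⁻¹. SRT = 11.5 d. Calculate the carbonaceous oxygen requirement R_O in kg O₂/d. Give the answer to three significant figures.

Correct the yield for decay: Y_obs = Y/(1 + k_d θ_c) = 0.479 / (1 + 0.0780 × 11.5) = 0.479 / 1.897 = 0.2525.
Mass of ultimate BOD removed per day: Q(S₀ − S) = 38000 × 191.8 g/m³ = 7290 kg/d.
P_X = Y_obs·Q·(S₀ − S) = 0.2525 × 7290 = 1841 kg VSS/d.
Carbonaceous O₂ demand = substrate oxidised − cell-mass equivalent = 7290 − 1.42 × 1841 = 4676 kg O₂/d.

R_O ≈ 4680 kg O₂/d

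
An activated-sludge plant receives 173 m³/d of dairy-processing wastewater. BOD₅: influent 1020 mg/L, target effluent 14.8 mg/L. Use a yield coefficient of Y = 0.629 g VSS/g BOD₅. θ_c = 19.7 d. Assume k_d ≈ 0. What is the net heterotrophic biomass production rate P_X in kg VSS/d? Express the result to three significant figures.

P_X ≈ 109 kg VSS/d

No decay correction is needed, so Y_obs = Y = 0.629.
Q·(S₀ − S) = 173 × (1020 − 14.8) × 10⁻³ = 173.9 kg/d removed.
So the net sludge growth is P_X = 0.6290 × 173.9 = 109.4 kg VSS/d.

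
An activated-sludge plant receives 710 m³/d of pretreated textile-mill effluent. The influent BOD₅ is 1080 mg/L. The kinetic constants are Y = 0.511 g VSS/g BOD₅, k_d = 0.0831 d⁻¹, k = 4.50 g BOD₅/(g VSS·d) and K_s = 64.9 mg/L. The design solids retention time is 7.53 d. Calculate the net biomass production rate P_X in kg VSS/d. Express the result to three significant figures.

Effluent substrate depends only on kinetics and SRT: S = K_s(1 + k_d θ_c) / [θ_c(Yk − k_d) − 1] = 64.9 × (1 + 0.0831 × 7.53) / [7.53 × (0.511 × 4.50 − 0.0831) − 1] = 105.5 / 15.69 = 6.725 mg/L.
Observed yield with endogenous decay: Y_obs = Y / (1 + k_d·θ_c) = 0.511 / (1 + 0.0831 × 7.53) = 0.511 / 1.626 = 0.3143 g VSS/g BOD₅.
Substrate removed = Q·(S₀ − S) = 710 m³/d × (1080 − 6.72) g/m³ = 7.62×10^5 g/d = 762.0 kg/d.
So the net sludge growth is P_X = 0.3143 × 762.0 = 239.5 kg VSS/d.

P_X ≈ 240 kg VSS/d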